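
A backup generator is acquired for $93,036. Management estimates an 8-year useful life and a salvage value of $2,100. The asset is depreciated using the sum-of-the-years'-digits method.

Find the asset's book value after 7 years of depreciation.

$4,626

Depreciable base = $93,036 − $2,100 = $90,936.
Sum of the years' digits = 8+7+6+5+4+3+2+1 = 36.
Year 1: $90,936 × 8/36 = $20,208. Book value $72,828.
Year 2: $90,936 × 7/36 = $17,682. Book value $55,146.
Year 3: $90,936 × 6/36 = $15,156. Book value $39,990.
Year 4: $90,936 × 5/36 = $12,630. Book value $27,360.
Year 5: $90,936 × 4/36 = $10,104. Book value $17,256.
Year 6: $90,936 × 3/36 = $7,578. Book value $9,678.
Year 7: $90,936 × 2/36 = $5,052. Book value $4,626.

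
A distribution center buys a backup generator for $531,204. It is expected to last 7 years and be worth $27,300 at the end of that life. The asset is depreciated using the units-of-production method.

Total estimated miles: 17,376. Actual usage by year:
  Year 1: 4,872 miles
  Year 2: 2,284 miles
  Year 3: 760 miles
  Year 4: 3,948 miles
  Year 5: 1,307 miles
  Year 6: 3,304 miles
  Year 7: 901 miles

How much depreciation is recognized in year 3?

Depreciable base = $531,204 − $27,300 = $503,904.
Rate = $503,904 / 17,376 miles = $29 per mile.
Year 1: 4,872 × $29 = $141,288. Book value $389,916.
Year 2: 2,284 × $29 = $66,236. Book value $323,680.
Year 3: 760 × $29 = $22,040. Book value $301,640.

$22,040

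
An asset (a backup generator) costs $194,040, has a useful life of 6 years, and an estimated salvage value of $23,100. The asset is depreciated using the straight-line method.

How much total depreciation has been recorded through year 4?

$113,960

Depreciable base = $194,040 − $23,100 = $170,940.
Annual expense = $170,940 / 6 = $28,490.
End of year 1: book value $165,550.
End of year 2: book value $137,060.
End of year 3: book value $108,570.
End of year 4: book value $80,080.
Accumulated through year 4 = $194,040 − $80,080 = $113,960.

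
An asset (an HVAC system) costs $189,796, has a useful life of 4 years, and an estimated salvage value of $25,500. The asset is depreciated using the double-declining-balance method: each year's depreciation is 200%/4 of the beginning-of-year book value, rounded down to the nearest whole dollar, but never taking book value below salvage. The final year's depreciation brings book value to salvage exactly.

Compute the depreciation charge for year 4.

Depreciable base = $189,796 − $25,500 = $164,296.
Year 1: ⌊$189,796 × 200%/4⌋ = $94,898. Book value $94,898.
Year 2: ⌊$94,898 × 200%/4⌋ = $47,449. Book value $47,449.
Year 3: ⌊$47,449 × 200%/4⌋ = $23,724, capped at $21,949. Book value $25,500.
Year 4 (final): $25,500 − $25,500 = $0. Book value $25,500.

$0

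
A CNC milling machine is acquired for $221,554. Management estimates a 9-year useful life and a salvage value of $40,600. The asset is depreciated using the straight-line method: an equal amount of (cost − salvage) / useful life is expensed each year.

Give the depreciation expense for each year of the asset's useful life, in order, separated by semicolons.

Depreciable base = $221,554 − $40,600 = $180,954.
Annual expense = $180,954 / 9 = $20,106.
End of year 1: book value $201,448.
End of year 2: book value $181,342.
End of year 3: book value $161,236.
End of year 4: book value $141,130.
End of year 5: book value $121,024.
End of year 6: book value $100,918.
End of year 7: book value $80,812.
End of year 8: book value $60,706.
End of year 9: book value $40,600.

$20,106; $20,106; $20,106; $20,106; $20,106; $20,106; $20,106; $20,106; $20,106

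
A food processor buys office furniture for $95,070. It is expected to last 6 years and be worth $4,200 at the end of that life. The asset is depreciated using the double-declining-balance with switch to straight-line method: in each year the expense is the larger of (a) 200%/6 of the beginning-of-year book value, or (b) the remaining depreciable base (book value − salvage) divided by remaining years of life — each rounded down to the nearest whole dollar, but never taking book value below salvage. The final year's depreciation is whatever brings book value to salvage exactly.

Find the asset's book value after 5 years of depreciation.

Depreciable base = $95,070 − $4,200 = $90,870.
Year 1: DB = ⌊$95,070 × 200%/6⌋ = $31,690; SL = ⌊$90,870/6⌋ = $15,145 → take DB $31,690. Book value $63,380.
Year 2: DB = ⌊$63,380 × 200%/6⌋ = $21,126; SL = ⌊$59,180/5⌋ = $11,836 → take DB $21,126. Book value $42,254.
Year 3: DB = ⌊$42,254 × 200%/6⌋ = $14,084; SL = ⌊$38,054/4⌋ = $9,513 → take DB $14,084. Book value $28,170.
Year 4: DB = ⌊$28,170 × 200%/6⌋ = $9,390; SL = ⌊$23,970/3⌋ = $7,990 → take DB $9,390. Book value $18,780.
Year 5: DB = ⌊$18,780 × 200%/6⌋ = $6,260; SL = ⌊$14,580/2⌋ = $7,290 → take SL $7,290. Book value $11,490.

$11,490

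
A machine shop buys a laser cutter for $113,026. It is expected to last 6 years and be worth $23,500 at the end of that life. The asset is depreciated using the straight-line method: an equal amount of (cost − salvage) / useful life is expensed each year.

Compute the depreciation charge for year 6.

$14,921

Depreciable base = $113,026 − $23,500 = $89,526.
Annual expense = $89,526 / 6 = $14,921.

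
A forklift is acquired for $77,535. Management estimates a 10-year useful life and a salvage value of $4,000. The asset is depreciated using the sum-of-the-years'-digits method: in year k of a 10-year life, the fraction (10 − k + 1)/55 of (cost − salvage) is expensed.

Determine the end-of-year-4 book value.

Depreciable base = $77,535 − $4,000 = $73,535.
Sum of the years' digits = 10+9+8+7+6+5+4+3+2+1 = 55.
Year 1: $73,535 × 10/55 = $13,370. Book value $64,165.
Year 2: $73,535 × 9/55 = $12,033. Book value $52,132.
Year 3: $73,535 × 8/55 = $10,696. Book value $41,436.
Year 4: $73,535 × 7/55 = $9,359. Book value $32,077.

$32,077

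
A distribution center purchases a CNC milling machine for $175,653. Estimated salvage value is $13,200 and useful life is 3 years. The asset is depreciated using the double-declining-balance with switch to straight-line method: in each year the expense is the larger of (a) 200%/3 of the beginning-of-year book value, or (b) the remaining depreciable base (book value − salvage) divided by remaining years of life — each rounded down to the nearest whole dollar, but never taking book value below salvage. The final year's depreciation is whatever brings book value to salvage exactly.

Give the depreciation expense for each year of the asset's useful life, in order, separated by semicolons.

Depreciable base = $175,653 − $13,200 = $162,453.
Year 1: DB = ⌊$175,653 × 200%/3⌋ = $117,102; SL = ⌊$162,453/3⌋ = $54,151 → take DB $117,102. Book value $58,551.
Year 2: DB = ⌊$58,551 × 200%/3⌋ = $39,034; SL = ⌊$45,351/2⌋ = $22,675 → take DB $39,034. Book value $19,517.
Year 3 (final): $19,517 − $13,200 = $6,317. Book value $13,200.

$117,102; $39,034; $6,317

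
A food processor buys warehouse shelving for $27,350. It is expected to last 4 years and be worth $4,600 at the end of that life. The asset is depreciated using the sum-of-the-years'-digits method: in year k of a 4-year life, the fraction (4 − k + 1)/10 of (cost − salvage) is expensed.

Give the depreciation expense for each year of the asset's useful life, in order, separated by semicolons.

$9,100; $6,825; $4,550; $2,275

Depreciable base = $27,350 − $4,600 = $22,750.
Sum of the years' digits = 4+3+2+1 = 10.
Year 1: $22,750 × 4/10 = $9,100. Book value $18,250.
Year 2: $22,750 × 3/10 = $6,825. Book value $11,425.
Year 3: $22,750 × 2/10 = $4,550. Book value $6,875.
Year 4: $22,750 × 1/10 = $2,275. Book value $4,600.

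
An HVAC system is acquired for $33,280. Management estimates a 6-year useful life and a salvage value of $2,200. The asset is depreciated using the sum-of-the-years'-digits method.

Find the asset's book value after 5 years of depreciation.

Depreciable base = $33,280 − $2,200 = $31,080.
Sum of the years' digits = 6+5+4+3+2+1 = 21.
Year 1: $31,080 × 6/21 = $8,880. Book value $24,400.
Year 2: $31,080 × 5/21 = $7,400. Book value $17,000.
Year 3: $31,080 × 4/21 = $5,920. Book value $11,080.
Year 4: $31,080 × 3/21 = $4,440. Book value $6,640.
Year 5: $31,080 × 2/21 = $2,960. Book value $3,680.

$3,680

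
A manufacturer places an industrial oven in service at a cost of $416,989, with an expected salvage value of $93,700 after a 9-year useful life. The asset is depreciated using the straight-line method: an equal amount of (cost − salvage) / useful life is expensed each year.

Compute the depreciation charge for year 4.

$35,921

Depreciable base = $416,989 − $93,700 = $323,289.
Annual expense = $323,289 / 9 = $35,921.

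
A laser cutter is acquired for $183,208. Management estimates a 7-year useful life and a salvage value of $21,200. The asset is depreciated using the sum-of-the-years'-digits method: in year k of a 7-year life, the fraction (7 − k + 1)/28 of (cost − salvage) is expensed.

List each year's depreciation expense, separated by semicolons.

Depreciable base = $183,208 − $21,200 = $162,008.
Sum of the years' digits = 7+6+5+4+3+2+1 = 28.
Year 1: $162,008 × 7/28 = $40,502. Book value $142,706.
Year 2: $162,008 × 6/28 = $34,716. Book value $107,990.
Year 3: $162,008 × 5/28 = $28,930. Book value $79,060.
Year 4: $162,008 × 4/28 = $23,144. Book value $55,916.
Year 5: $162,008 × 3/28 = $17,358. Book value $38,558.
Year 6: $162,008 × 2/28 = $11,572. Book value $26,986.
Year 7: $162,008 × 1/28 = $5,786. Book value $21,200.

$40,502; $34,716; $28,930; $23,144; $17,358; $11,572; $5,786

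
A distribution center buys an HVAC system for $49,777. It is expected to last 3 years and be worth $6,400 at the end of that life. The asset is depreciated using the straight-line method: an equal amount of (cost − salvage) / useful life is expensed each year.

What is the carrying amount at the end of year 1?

Depreciable base = $49,777 − $6,400 = $43,377.
Annual expense = $43,377 / 3 = $14,459.
End of year 1: book value $35,318.

$35,318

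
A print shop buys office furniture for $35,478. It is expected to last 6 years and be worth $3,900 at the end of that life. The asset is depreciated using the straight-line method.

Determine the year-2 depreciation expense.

Depreciable base = $35,478 − $3,900 = $31,578.
Annual expense = $31,578 / 6 = $5,263.

$5,263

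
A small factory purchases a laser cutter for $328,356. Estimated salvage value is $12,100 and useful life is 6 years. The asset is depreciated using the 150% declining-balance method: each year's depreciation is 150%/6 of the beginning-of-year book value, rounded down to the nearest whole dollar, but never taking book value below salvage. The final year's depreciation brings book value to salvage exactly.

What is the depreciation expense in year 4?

Depreciable base = $328,356 − $12,100 = $316,256.
Year 1: ⌊$328,356 × 150%/6⌋ = $82,089. Book value $246,267.
Year 2: ⌊$246,267 × 150%/6⌋ = $61,566. Book value $184,701.
Year 3: ⌊$184,701 × 150%/6⌋ = $46,175. Book value $138,526.
Year 4: ⌊$138,526 × 150%/6⌋ = $34,631. Book value $103,895.

$34,631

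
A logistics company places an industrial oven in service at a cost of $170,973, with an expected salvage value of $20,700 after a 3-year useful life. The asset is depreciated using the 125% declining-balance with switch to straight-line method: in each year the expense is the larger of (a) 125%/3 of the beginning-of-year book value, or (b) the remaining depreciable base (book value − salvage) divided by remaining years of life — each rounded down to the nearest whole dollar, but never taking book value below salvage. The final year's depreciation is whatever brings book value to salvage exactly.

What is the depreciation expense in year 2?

$41,556

Depreciable base = $170,973 − $20,700 = $150,273.
Year 1: DB = ⌊$170,973 × 125%/3⌋ = $71,238; SL = ⌊$150,273/3⌋ = $50,091 → take DB $71,238. Book value $99,735.
Year 2: DB = ⌊$99,735 × 125%/3⌋ = $41,556; SL = ⌊$79,035/2⌋ = $39,517 → take DB $41,556. Book value $58,179.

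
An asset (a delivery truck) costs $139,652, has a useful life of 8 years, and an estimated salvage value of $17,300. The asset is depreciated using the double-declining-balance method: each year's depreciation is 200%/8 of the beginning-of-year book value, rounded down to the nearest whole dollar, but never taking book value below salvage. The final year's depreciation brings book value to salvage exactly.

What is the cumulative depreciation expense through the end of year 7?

Depreciable base = $139,652 − $17,300 = $122,352.
Year 1: ⌊$139,652 × 200%/8⌋ = $34,913. Book value $104,739.
Year 2: ⌊$104,739 × 200%/8⌋ = $26,184. Book value $78,555.
Year 3: ⌊$78,555 × 200%/8⌋ = $19,638. Book value $58,917.
Year 4: ⌊$58,917 × 200%/8⌋ = $14,729. Book value $44,188.
Year 5: ⌊$44,188 × 200%/8⌋ = $11,047. Book value $33,141.
Year 6: ⌊$33,141 × 200%/8⌋ = $8,285. Book value $24,856.
Year 7: ⌊$24,856 × 200%/8⌋ = $6,214. Book value $18,642.
Accumulated through year 7 = $139,652 − $18,642 = $121,010.

$121,010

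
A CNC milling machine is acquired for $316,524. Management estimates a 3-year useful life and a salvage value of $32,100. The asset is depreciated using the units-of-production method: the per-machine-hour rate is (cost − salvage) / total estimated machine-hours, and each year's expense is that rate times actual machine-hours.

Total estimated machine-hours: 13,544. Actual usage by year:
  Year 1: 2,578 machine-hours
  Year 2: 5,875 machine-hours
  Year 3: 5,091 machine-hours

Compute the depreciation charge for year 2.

$123,375

Depreciable base = $316,524 − $32,100 = $284,424.
Rate = $284,424 / 13,544 machine-hours = $21 per machine-hour.
Year 1: 2,578 × $21 = $54,138. Book value $262,386.
Year 2: 5,875 × $21 = $123,375. Book value $139,011.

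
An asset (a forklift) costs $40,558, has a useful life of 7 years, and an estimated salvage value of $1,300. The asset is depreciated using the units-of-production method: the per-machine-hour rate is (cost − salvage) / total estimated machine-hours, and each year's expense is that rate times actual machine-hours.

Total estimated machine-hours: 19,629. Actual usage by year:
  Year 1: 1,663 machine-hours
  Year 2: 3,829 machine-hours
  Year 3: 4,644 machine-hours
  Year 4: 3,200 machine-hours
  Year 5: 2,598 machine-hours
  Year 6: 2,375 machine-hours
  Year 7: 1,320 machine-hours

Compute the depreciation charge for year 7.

$2,640

Depreciable base = $40,558 − $1,300 = $39,258.
Rate = $39,258 / 19,629 machine-hours = $2 per machine-hour.
Year 1: 1,663 × $2 = $3,326. Book value $37,232.
Year 2: 3,829 × $2 = $7,658. Book value $29,574.
Year 3: 4,644 × $2 = $9,288. Book value $20,286.
Year 4: 3,200 × $2 = $6,400. Book value $13,886.
Year 5: 2,598 × $2 = $5,196. Book value $8,690.
Year 6: 2,375 × $2 = $4,750. Book value $3,940.
Year 7: 1,320 × $2 = $2,640. Book value $1,300.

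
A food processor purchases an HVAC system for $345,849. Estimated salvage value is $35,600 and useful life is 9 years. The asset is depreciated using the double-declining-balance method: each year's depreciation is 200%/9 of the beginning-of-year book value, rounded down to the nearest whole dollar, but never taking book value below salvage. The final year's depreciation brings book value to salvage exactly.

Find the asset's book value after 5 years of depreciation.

Depreciable base = $345,849 − $35,600 = $310,249.
Year 1: ⌊$345,849 × 200%/9⌋ = $76,855. Book value $268,994.
Year 2: ⌊$268,994 × 200%/9⌋ = $59,776. Book value $209,218.
Year 3: ⌊$209,218 × 200%/9⌋ = $46,492. Book value $162,726.
Year 4: ⌊$162,726 × 200%/9⌋ = $36,161. Book value $126,565.
Year 5: ⌊$126,565 × 200%/9⌋ = $28,125. Book value $98,440.

$98,440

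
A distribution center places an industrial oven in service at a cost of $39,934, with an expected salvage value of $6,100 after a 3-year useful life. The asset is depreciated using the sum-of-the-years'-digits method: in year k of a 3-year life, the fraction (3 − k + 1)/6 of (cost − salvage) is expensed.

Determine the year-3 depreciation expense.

$5,639

Depreciable base = $39,934 − $6,100 = $33,834.
Sum of the years' digits = 3+2+1 = 6.
Year 1: $33,834 × 3/6 = $16,917. Book value $23,017.
Year 2: $33,834 × 2/6 = $11,278. Book value $11,739.
Year 3: $33,834 × 1/6 = $5,639. Book value $6,100.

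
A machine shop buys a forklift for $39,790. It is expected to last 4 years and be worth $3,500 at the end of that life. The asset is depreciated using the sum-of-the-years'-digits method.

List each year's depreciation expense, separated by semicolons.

Depreciable base = $39,790 − $3,500 = $36,290.
Sum of the years' digits = 4+3+2+1 = 10.
Year 1: $36,290 × 4/10 = $14,516. Book value $25,274.
Year 2: $36,290 × 3/10 = $10,887. Book value $14,387.
Year 3: $36,290 × 2/10 = $7,258. Book value $7,129.
Year 4: $36,290 × 1/10 = $3,629. Book value $3,500.

$14,516; $10,887; $7,258; $3,629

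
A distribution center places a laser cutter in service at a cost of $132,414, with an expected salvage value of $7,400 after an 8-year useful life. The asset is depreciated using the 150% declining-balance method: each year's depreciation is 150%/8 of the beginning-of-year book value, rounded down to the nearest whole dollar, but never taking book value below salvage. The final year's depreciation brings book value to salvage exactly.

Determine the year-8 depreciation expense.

Depreciable base = $132,414 − $7,400 = $125,014.
Year 1: ⌊$132,414 × 150%/8⌋ = $24,827. Book value $107,587.
Year 2: ⌊$107,587 × 150%/8⌋ = $20,172. Book value $87,415.
Year 3: ⌊$87,415 × 150%/8⌋ = $16,390. Book value $71,025.
Year 4: ⌊$71,025 × 150%/8⌋ = $13,317. Book value $57,708.
Year 5: ⌊$57,708 × 150%/8⌋ = $10,820. Book value $46,888.
Year 6: ⌊$46,888 × 150%/8⌋ = $8,791. Book value $38,097.
Year 7: ⌊$38,097 × 150%/8⌋ = $7,143. Book value $30,954.
Year 8 (final): $30,954 − $7,400 = $23,554. Book value $7,400.

$23,554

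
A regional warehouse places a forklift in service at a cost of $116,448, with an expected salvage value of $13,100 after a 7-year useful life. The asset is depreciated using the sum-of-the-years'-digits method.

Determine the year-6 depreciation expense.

$7,382

Depreciable base = $116,448 − $13,100 = $103,348.
Sum of the years' digits = 7+6+5+4+3+2+1 = 28.
Year 1: $103,348 × 7/28 = $25,837. Book value $90,611.
Year 2: $103,348 × 6/28 = $22,146. Book value $68,465.
Year 3: $103,348 × 5/28 = $18,455. Book value $50,010.
Year 4: $103,348 × 4/28 = $14,764. Book value $35,246.
Year 5: $103,348 × 3/28 = $11,073. Book value $24,173.
Year 6: $103,348 × 2/28 = $7,382. Book value $16,791.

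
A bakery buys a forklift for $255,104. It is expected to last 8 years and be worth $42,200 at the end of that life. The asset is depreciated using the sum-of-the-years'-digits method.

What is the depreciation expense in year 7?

Depreciable base = $255,104 − $42,200 = $212,904.
Sum of the years' digits = 8+7+6+5+4+3+2+1 = 36.
Year 1: $212,904 × 8/36 = $47,312. Book value $207,792.
Year 2: $212,904 × 7/36 = $41,398. Book value $166,394.
Year 3: $212,904 × 6/36 = $35,484. Book value $130,910.
Year 4: $212,904 × 5/36 = $29,570. Book value $101,340.
Year 5: $212,904 × 4/36 = $23,656. Book value $77,684.
Year 6: $212,904 × 3/36 = $17,742. Book value $59,942.
Year 7: $212,904 × 2/36 = $11,828. Book value $48,114.

$11,828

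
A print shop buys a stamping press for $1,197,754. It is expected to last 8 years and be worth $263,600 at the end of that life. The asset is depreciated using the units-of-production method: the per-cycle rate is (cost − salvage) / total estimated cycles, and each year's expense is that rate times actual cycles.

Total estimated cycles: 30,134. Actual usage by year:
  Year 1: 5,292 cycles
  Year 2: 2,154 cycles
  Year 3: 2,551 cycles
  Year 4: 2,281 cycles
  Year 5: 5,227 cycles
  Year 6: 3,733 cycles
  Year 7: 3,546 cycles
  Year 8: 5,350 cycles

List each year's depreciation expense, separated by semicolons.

$164,052; $66,774; $79,081; $70,711; $162,037; $115,723; $109,926; $165,850

Depreciable base = $1,197,754 − $263,600 = $934,154.
Rate = $934,154 / 30,134 cycles = $31 per cycle.
Year 1: 5,292 × $31 = $164,052. Book value $1,033,702.
Year 2: 2,154 × $31 = $66,774. Book value $966,928.
Year 3: 2,551 × $31 = $79,081. Book value $887,847.
Year 4: 2,281 × $31 = $70,711. Book value $817,136.
Year 5: 5,227 × $31 = $162,037. Book value $655,099.
Year 6: 3,733 × $31 = $115,723. Book value $539,376.
Year 7: 3,546 × $31 = $109,926. Book value $429,450.
Year 8: 5,350 × $31 = $165,850. Book value $263,600.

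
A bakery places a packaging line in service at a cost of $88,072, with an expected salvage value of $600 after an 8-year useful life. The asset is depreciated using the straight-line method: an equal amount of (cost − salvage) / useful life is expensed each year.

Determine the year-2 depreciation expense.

$10,934

Depreciable base = $88,072 − $600 = $87,472.
Annual expense = $87,472 / 8 = $10,934.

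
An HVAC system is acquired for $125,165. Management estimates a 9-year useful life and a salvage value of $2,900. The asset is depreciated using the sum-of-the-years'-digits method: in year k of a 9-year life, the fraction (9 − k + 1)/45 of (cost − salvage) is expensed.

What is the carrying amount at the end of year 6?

Depreciable base = $125,165 − $2,900 = $122,265.
Sum of the years' digits = 9+8+7+6+5+4+3+2+1 = 45.
Year 1: $122,265 × 9/45 = $24,453. Book value $100,712.
Year 2: $122,265 × 8/45 = $21,736. Book value $78,976.
Year 3: $122,265 × 7/45 = $19,019. Book value $59,957.
Year 4: $122,265 × 6/45 = $16,302. Book value $43,655.
Year 5: $122,265 × 5/45 = $13,585. Book value $30,070.
Year 6: $122,265 × 4/45 = $10,868. Book value $19,202.

$19,202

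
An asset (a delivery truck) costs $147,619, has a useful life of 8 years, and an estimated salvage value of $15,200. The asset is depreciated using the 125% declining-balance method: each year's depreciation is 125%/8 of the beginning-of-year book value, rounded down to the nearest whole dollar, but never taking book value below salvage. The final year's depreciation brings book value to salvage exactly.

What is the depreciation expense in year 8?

$29,743

Depreciable base = $147,619 − $15,200 = $132,419.
Year 1: ⌊$147,619 × 125%/8⌋ = $23,065. Book value $124,554.
Year 2: ⌊$124,554 × 125%/8⌋ = $19,461. Book value $105,093.
Year 3: ⌊$105,093 × 125%/8⌋ = $16,420. Book value $88,673.
Year 4: ⌊$88,673 × 125%/8⌋ = $13,855. Book value $74,818.
Year 5: ⌊$74,818 × 125%/8⌋ = $11,690. Book value $63,128.
Year 6: ⌊$63,128 × 125%/8⌋ = $9,863. Book value $53,265.
Year 7: ⌊$53,265 × 125%/8⌋ = $8,322. Book value $44,943.
Year 8 (final): $44,943 − $15,200 = $29,743. Book value $15,200.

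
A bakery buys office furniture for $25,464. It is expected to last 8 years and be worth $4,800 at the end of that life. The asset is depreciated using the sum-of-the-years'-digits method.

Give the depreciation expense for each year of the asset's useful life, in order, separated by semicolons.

$4,592; $4,018; $3,444; $2,870; $2,296; $1,722; $1,148; $574

Depreciable base = $25,464 − $4,800 = $20,664.
Sum of the years' digits = 8+7+6+5+4+3+2+1 = 36.
Year 1: $20,664 × 8/36 = $4,592. Book value $20,872.
Year 2: $20,664 × 7/36 = $4,018. Book value $16,854.
Year 3: $20,664 × 6/36 = $3,444. Book value $13,410.
Year 4: $20,664 × 5/36 = $2,870. Book value $10,540.
Year 5: $20,664 × 4/36 = $2,296. Book value $8,244.
Year 6: $20,664 × 3/36 = $1,722. Book value $6,522.
Year 7: $20,664 × 2/36 = $1,148. Book value $5,374.
Year 8: $20,664 × 1/36 = $574. Book value $4,800.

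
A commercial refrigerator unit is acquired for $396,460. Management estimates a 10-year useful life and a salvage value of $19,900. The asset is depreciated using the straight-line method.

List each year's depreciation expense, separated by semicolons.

$37,656; $37,656; $37,656; $37,656; $37,656; $37,656; $37,656; $37,656; $37,656; $37,656

Depreciable base = $396,460 − $19,900 = $376,560.
Annual expense = $376,560 / 10 = $37,656.
End of year 1: book value $358,804.
End of year 2: book value $321,148.
End of year 3: book value $283,492.
End of year 4: book value $245,836.
End of year 5: book value $208,180.
End of year 6: book value $170,524.
End of year 7: book value $132,868.
End of year 8: book value $95,212.
End of year 9: book value $57,556.
End of year 10: book value $19,900.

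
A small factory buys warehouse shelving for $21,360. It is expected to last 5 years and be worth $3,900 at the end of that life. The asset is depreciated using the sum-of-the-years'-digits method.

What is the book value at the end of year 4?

Depreciable base = $21,360 − $3,900 = $17,460.
Sum of the years' digits = 5+4+3+2+1 = 15.
Year 1: $17,460 × 5/15 = $5,820. Book value $15,540.
Year 2: $17,460 × 4/15 = $4,656. Book value $10,884.
Year 3: $17,460 × 3/15 = $3,492. Book value $7,392.
Year 4: $17,460 × 2/15 = $2,328. Book value $5,064.

$5,064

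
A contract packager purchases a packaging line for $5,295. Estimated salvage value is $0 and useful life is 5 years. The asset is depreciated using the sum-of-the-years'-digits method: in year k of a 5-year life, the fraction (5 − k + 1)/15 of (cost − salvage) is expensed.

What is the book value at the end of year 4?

Depreciable base = $5,295 − $0 = $5,295.
Sum of the years' digits = 5+4+3+2+1 = 15.
Year 1: $5,295 × 5/15 = $1,765. Book value $3,530.
Year 2: $5,295 × 4/15 = $1,412. Book value $2,118.
Year 3: $5,295 × 3/15 = $1,059. Book value $1,059.
Year 4: $5,295 × 2/15 = $706. Book value $353.

$353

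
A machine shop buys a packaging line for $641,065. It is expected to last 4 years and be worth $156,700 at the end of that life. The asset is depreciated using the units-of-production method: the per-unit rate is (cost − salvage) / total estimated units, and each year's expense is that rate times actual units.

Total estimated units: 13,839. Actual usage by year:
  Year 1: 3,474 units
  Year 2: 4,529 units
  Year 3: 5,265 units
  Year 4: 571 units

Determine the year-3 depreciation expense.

$184,275

Depreciable base = $641,065 − $156,700 = $484,365.
Rate = $484,365 / 13,839 units = $35 per unit.
Year 1: 3,474 × $35 = $121,590. Book value $519,475.
Year 2: 4,529 × $35 = $158,515. Book value $360,960.
Year 3: 5,265 × $35 = $184,275. Book value $176,685.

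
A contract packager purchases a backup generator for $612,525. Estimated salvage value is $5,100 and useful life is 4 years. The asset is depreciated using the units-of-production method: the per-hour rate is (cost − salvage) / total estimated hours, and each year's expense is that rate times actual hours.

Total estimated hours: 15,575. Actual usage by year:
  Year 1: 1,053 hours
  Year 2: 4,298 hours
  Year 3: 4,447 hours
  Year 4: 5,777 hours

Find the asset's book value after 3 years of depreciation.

$230,403

Depreciable base = $612,525 − $5,100 = $607,425.
Rate = $607,425 / 15,575 hours = $39 per hour.
Year 1: 1,053 × $39 = $41,067. Book value $571,458.
Year 2: 4,298 × $39 = $167,622. Book value $403,836.
Year 3: 4,447 × $39 = $173,433. Book value $230,403.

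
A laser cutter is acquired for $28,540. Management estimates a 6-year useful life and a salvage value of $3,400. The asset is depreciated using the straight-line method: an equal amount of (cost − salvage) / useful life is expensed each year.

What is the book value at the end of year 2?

$20,160

Depreciable base = $28,540 − $3,400 = $25,140.
Annual expense = $25,140 / 6 = $4,190.
End of year 1: book value $24,350.
End of year 2: book value $20,160.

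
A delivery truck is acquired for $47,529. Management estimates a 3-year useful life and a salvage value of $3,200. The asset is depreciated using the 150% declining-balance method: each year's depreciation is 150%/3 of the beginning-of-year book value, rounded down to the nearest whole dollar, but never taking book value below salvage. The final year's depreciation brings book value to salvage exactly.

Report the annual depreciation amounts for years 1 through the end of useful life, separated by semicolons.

Depreciable base = $47,529 − $3,200 = $44,329.
Year 1: ⌊$47,529 × 150%/3⌋ = $23,764. Book value $23,765.
Year 2: ⌊$23,765 × 150%/3⌋ = $11,882. Book value $11,883.
Year 3 (final): $11,883 − $3,200 = $8,683. Book value $3,200.

$23,764; $11,882; $8,683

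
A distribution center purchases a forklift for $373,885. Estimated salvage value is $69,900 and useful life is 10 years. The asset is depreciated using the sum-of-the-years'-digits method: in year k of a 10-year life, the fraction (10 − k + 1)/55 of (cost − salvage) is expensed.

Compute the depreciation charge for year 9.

Depreciable base = $373,885 − $69,900 = $303,985.
Sum of the years' digits = 10+9+8+7+6+5+4+3+2+1 = 55.
Year 1: $303,985 × 10/55 = $55,270. Book value $318,615.
Year 2: $303,985 × 9/55 = $49,743. Book value $268,872.
Year 3: $303,985 × 8/55 = $44,216. Book value $224,656.
Year 4: $303,985 × 7/55 = $38,689. Book value $185,967.
Year 5: $303,985 × 6/55 = $33,162. Book value $152,805.
Year 6: $303,985 × 5/55 = $27,635. Book value $125,170.
Year 7: $303,985 × 4/55 = $22,108. Book value $103,062.
Year 8: $303,985 × 3/55 = $16,581. Book value $86,481.
Year 9: $303,985 × 2/55 = $11,054. Book value $75,427.

$11,054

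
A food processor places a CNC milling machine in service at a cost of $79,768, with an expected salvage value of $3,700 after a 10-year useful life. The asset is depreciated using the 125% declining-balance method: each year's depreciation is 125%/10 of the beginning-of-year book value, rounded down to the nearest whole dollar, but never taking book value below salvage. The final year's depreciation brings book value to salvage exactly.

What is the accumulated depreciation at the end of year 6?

$43,967

Depreciable base = $79,768 − $3,700 = $76,068.
Year 1: ⌊$79,768 × 125%/10⌋ = $9,971. Book value $69,797.
Year 2: ⌊$69,797 × 125%/10⌋ = $8,724. Book value $61,073.
Year 3: ⌊$61,073 × 125%/10⌋ = $7,634. Book value $53,439.
Year 4: ⌊$53,439 × 125%/10⌋ = $6,679. Book value $46,760.
Year 5: ⌊$46,760 × 125%/10⌋ = $5,845. Book value $40,915.
Year 6: ⌊$40,915 × 125%/10⌋ = $5,114. Book value $35,801.
Accumulated through year 6 = $79,768 − $35,801 = $43,967.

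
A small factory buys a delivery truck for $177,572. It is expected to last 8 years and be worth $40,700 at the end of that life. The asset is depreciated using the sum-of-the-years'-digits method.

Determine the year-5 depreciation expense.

$15,208

Depreciable base = $177,572 − $40,700 = $136,872.
Sum of the years' digits = 8+7+6+5+4+3+2+1 = 36.
Year 1: $136,872 × 8/36 = $30,416. Book value $147,156.
Year 2: $136,872 × 7/36 = $26,614. Book value $120,542.
Year 3: $136,872 × 6/36 = $22,812. Book value $97,730.
Year 4: $136,872 × 5/36 = $19,010. Book value $78,720.
Year 5: $136,872 × 4/36 = $15,208. Book value $63,512.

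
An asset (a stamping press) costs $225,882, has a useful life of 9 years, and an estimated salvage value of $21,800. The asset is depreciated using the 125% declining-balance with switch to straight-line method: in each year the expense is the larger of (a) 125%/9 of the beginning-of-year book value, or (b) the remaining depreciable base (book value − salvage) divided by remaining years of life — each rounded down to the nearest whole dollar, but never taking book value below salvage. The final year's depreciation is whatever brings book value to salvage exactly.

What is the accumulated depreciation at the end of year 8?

Depreciable base = $225,882 − $21,800 = $204,082.
Year 1: DB = ⌊$225,882 × 125%/9⌋ = $31,372; SL = ⌊$204,082/9⌋ = $22,675 → take DB $31,372. Book value $194,510.
Year 2: DB = ⌊$194,510 × 125%/9⌋ = $27,015; SL = ⌊$172,710/8⌋ = $21,588 → take DB $27,015. Book value $167,495.
Year 3: DB = ⌊$167,495 × 125%/9⌋ = $23,263; SL = ⌊$145,695/7⌋ = $20,813 → take DB $23,263. Book value $144,232.
Year 4: DB = ⌊$144,232 × 125%/9⌋ = $20,032; SL = ⌊$122,432/6⌋ = $20,405 → take SL $20,405. Book value $123,827.
Year 5: DB = ⌊$123,827 × 125%/9⌋ = $17,198; SL = ⌊$102,027/5⌋ = $20,405 → take SL $20,405. Book value $103,422.
Year 6: DB = ⌊$103,422 × 125%/9⌋ = $14,364; SL = ⌊$81,622/4⌋ = $20,405 → take SL $20,405. Book value $83,017.
Year 7: DB = ⌊$83,017 × 125%/9⌋ = $11,530; SL = ⌊$61,217/3⌋ = $20,405 → take SL $20,405. Book value $62,612.
Year 8: DB = ⌊$62,612 × 125%/9⌋ = $8,696; SL = ⌊$40,812/2⌋ = $20,406 → take SL $20,406. Book value $42,206.
Accumulated through year 8 = $225,882 − $42,206 = $183,676.

$183,676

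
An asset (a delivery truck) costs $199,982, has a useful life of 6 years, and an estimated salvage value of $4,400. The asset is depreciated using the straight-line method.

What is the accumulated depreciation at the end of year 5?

$162,985

Depreciable base = $199,982 − $4,400 = $195,582.
Annual expense = $195,582 / 6 = $32,597.
End of year 1: book value $167,385.
End of year 2: book value $134,788.
End of year 3: book value $102,191.
End of year 4: book value $69,594.
End of year 5: book value $36,997.
Accumulated through year 5 = $199,982 − $36,997 = $162,985.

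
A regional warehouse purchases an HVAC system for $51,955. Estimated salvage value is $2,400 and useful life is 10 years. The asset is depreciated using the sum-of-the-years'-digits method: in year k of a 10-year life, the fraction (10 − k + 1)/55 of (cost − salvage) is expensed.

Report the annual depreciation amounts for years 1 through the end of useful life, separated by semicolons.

Depreciable base = $51,955 − $2,400 = $49,555.
Sum of the years' digits = 10+9+8+7+6+5+4+3+2+1 = 55.
Year 1: $49,555 × 10/55 = $9,010. Book value $42,945.
Year 2: $49,555 × 9/55 = $8,109. Book value $34,836.
Year 3: $49,555 × 8/55 = $7,208. Book value $27,628.
Year 4: $49,555 × 7/55 = $6,307. Book value $21,321.
Year 5: $49,555 × 6/55 = $5,406. Book value $15,915.
Year 6: $49,555 × 5/55 = $4,505. Book value $11,410.
Year 7: $49,555 × 4/55 = $3,604. Book value $7,806.
Year 8: $49,555 × 3/55 = $2,703. Book value $5,103.
Year 9: $49,555 × 2/55 = $1,802. Book value $3,301.
Year 10: $49,555 × 1/55 = $901. Book value $2,400.

$9,010; $8,109; $7,208; $6,307; $5,406; $4,505; $3,604; $2,703; $1,802; $901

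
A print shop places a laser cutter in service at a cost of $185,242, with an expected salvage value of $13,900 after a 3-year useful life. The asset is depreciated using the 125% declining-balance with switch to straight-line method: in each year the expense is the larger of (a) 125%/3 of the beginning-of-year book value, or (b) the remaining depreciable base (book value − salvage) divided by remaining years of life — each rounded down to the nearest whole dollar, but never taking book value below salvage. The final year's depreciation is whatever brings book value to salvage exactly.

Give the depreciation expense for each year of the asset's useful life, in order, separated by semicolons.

$77,184; $47,079; $47,079

Depreciable base = $185,242 − $13,900 = $171,342.
Year 1: DB = ⌊$185,242 × 125%/3⌋ = $77,184; SL = ⌊$171,342/3⌋ = $57,114 → take DB $77,184. Book value $108,058.
Year 2: DB = ⌊$108,058 × 125%/3⌋ = $45,024; SL = ⌊$94,158/2⌋ = $47,079 → take SL $47,079. Book value $60,979.
Year 3 (final): $60,979 − $13,900 = $47,079. Book value $13,900.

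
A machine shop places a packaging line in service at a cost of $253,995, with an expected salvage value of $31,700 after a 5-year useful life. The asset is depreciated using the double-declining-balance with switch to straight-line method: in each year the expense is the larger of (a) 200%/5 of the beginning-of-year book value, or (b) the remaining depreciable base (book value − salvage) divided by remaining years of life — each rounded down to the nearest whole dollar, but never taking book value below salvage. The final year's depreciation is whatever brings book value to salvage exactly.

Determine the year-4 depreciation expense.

Depreciable base = $253,995 − $31,700 = $222,295.
Year 1: DB = ⌊$253,995 × 200%/5⌋ = $101,598; SL = ⌊$222,295/5⌋ = $44,459 → take DB $101,598. Book value $152,397.
Year 2: DB = ⌊$152,397 × 200%/5⌋ = $60,958; SL = ⌊$120,697/4⌋ = $30,174 → take DB $60,958. Book value $91,439.
Year 3: DB = ⌊$91,439 × 200%/5⌋ = $36,575; SL = ⌊$59,739/3⌋ = $19,913 → take DB $36,575. Book value $54,864.
Year 4: DB = ⌊$54,864 × 200%/5⌋ = $21,945; SL = ⌊$23,164/2⌋ = $11,582 → take DB $21,945. Book value $32,919.

$21,945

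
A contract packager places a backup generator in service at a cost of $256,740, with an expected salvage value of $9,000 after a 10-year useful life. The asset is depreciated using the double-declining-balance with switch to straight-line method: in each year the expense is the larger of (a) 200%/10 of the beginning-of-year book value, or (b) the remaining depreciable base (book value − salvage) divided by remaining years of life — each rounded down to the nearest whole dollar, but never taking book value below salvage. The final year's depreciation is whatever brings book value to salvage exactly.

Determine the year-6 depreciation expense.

Depreciable base = $256,740 − $9,000 = $247,740.
Year 1: DB = ⌊$256,740 × 200%/10⌋ = $51,348; SL = ⌊$247,740/10⌋ = $24,774 → take DB $51,348. Book value $205,392.
Year 2: DB = ⌊$205,392 × 200%/10⌋ = $41,078; SL = ⌊$196,392/9⌋ = $21,821 → take DB $41,078. Book value $164,314.
Year 3: DB = ⌊$164,314 × 200%/10⌋ = $32,862; SL = ⌊$155,314/8⌋ = $19,414 → take DB $32,862. Book value $131,452.
Year 4: DB = ⌊$131,452 × 200%/10⌋ = $26,290; SL = ⌊$122,452/7⌋ = $17,493 → take DB $26,290. Book value $105,162.
Year 5: DB = ⌊$105,162 × 200%/10⌋ = $21,032; SL = ⌊$96,162/6⌋ = $16,027 → take DB $21,032. Book value $84,130.
Year 6: DB = ⌊$84,130 × 200%/10⌋ = $16,826; SL = ⌊$75,130/5⌋ = $15,026 → take DB $16,826. Book value $67,304.

$16,826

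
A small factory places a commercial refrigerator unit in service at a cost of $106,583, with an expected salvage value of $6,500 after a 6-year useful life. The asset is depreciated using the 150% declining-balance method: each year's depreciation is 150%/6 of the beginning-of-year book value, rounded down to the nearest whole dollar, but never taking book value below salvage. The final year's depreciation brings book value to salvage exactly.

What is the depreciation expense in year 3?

Depreciable base = $106,583 − $6,500 = $100,083.
Year 1: ⌊$106,583 × 150%/6⌋ = $26,645. Book value $79,938.
Year 2: ⌊$79,938 × 150%/6⌋ = $19,984. Book value $59,954.
Year 3: ⌊$59,954 × 150%/6⌋ = $14,988. Book value $44,966.

$14,988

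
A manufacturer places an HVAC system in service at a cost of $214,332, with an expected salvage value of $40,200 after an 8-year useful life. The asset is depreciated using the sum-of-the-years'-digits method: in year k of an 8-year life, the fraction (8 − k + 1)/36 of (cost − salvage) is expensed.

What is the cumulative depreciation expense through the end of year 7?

$169,295

Depreciable base = $214,332 − $40,200 = $174,132.
Sum of the years' digits = 8+7+6+5+4+3+2+1 = 36.
Year 1: $174,132 × 8/36 = $38,696. Book value $175,636.
Year 2: $174,132 × 7/36 = $33,859. Book value $141,777.
Year 3: $174,132 × 6/36 = $29,022. Book value $112,755.
Year 4: $174,132 × 5/36 = $24,185. Book value $88,570.
Year 5: $174,132 × 4/36 = $19,348. Book value $69,222.
Year 6: $174,132 × 3/36 = $14,511. Book value $54,711.
Year 7: $174,132 × 2/36 = $9,674. Book value $45,037.
Accumulated through year 7 = $214,332 − $45,037 = $169,295.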